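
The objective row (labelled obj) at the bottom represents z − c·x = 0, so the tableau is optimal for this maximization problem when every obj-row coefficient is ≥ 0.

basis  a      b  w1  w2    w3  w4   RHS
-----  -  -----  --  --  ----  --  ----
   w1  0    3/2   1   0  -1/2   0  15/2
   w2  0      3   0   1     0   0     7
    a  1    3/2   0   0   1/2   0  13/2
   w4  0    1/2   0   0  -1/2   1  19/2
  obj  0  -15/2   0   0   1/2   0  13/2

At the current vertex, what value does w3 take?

w3 is not in the basis, so in the current basic feasible solution w3 = 0.

0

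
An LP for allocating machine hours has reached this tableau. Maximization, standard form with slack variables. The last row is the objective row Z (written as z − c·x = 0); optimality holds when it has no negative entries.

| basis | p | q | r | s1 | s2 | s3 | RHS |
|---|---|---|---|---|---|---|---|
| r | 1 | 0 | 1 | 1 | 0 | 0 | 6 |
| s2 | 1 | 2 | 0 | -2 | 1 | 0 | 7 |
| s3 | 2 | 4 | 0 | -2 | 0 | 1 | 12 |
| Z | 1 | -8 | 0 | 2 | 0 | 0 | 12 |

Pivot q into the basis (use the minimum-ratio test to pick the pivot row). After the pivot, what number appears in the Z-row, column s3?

Ratio test on column q — row 1: entry 0 ≤ 0; row 2: 7/2 = 7/2; row 3: 12/4 = 3. Minimum is 3 at row 3 (s3 leaves); pivot element 4.
Divide row 3 by 4; eliminate column q from the other rows.
Z-row update in column s3: 0 − (-8)·(1/4) = 2.

2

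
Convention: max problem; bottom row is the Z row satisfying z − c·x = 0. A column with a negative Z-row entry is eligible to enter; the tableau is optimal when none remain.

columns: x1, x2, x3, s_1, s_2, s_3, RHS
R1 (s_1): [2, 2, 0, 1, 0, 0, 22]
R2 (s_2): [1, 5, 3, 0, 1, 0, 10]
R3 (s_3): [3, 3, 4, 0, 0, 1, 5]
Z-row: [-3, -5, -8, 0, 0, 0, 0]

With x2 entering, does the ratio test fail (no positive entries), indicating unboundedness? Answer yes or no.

no

Column x2 has positive entries in row(s) 1, 2, 3, so the ratio test bounds it — not unbounded.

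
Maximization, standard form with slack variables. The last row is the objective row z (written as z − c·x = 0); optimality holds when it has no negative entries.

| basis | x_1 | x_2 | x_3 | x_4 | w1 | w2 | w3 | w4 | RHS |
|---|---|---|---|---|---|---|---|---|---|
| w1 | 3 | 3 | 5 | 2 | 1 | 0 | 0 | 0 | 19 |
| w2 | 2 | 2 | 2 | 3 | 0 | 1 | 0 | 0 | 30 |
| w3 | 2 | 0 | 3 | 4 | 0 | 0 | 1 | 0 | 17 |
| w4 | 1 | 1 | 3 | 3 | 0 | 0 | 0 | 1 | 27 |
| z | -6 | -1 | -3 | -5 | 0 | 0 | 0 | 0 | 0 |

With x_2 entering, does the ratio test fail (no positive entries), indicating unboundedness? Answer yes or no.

Column x_2 has positive entries in row(s) 1, 2, 4, so the ratio test bounds it — not unbounded.

no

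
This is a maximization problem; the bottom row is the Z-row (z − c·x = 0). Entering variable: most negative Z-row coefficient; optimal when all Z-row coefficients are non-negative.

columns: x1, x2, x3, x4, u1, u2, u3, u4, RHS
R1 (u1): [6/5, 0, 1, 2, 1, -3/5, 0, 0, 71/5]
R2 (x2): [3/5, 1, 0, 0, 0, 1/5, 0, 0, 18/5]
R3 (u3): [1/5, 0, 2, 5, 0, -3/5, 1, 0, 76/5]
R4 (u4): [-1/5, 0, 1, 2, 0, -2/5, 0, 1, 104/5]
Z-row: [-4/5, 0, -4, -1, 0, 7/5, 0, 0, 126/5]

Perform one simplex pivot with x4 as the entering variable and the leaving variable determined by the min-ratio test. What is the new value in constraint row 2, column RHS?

Ratio test on column x4 — row 1: (71/5)/2 = 71/10; row 2: entry 0 ≤ 0; row 3: (76/5)/5 = 76/25; row 4: (104/5)/2 = 52/5. Minimum is 76/25 at row 3 (u3 leaves); pivot element 5.
Divide row 3 by 5; eliminate column x4 from the other rows.
Row 2 update in column RHS: 18/5 − 0·(76/25) = 18/5.

18/5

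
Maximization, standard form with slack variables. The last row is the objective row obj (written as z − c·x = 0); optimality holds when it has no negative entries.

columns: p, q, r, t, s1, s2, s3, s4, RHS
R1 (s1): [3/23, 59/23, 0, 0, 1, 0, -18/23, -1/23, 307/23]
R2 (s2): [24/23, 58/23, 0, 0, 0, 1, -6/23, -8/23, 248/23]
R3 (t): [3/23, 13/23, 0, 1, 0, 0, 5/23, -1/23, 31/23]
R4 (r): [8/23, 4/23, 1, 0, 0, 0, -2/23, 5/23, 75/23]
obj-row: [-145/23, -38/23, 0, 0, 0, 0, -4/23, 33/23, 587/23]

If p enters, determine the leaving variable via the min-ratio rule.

Column p entries and ratios — s1: (307/23)/(3/23) = 307/3; s2: (248/23)/(24/23) = 31/3; t: (31/23)/(3/23) = 31/3; r: (75/23)/(8/23) = 75/8.
Smallest ratio is 75/8 in the row of r, so r leaves.

r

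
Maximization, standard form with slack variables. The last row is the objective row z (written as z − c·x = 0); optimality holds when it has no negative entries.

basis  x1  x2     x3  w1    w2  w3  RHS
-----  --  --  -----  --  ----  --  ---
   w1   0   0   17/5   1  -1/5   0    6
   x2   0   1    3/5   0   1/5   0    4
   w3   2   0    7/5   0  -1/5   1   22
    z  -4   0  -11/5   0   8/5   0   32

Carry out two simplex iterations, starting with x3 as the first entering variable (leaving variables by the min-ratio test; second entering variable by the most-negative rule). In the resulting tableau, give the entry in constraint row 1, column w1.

5/17

Ratio test on column x3 — row 1: 6/(17/5) = 30/17; row 2: 4/(3/5) = 20/3; row 3: 22/(7/5) = 110/7. Minimum is 30/17 at row 1 (w1 leaves); pivot element 17/5.
Divide row 1 by 17/5; eliminate column x3 from the other rows.
Second iteration: most negative z-row entry is -4 in column x1, so x1 enters.
Ratio test on column x1 — row 1: entry 0 ≤ 0; row 2: entry 0 ≤ 0; row 3: (332/17)/2 = 166/17. Minimum is 166/17 at row 3 (w3 leaves); pivot element 2.
Divide row 3 by 2; eliminate column x1 from the other rows.
After both pivots, the entry at constraint row 1, column w1 is 5/17.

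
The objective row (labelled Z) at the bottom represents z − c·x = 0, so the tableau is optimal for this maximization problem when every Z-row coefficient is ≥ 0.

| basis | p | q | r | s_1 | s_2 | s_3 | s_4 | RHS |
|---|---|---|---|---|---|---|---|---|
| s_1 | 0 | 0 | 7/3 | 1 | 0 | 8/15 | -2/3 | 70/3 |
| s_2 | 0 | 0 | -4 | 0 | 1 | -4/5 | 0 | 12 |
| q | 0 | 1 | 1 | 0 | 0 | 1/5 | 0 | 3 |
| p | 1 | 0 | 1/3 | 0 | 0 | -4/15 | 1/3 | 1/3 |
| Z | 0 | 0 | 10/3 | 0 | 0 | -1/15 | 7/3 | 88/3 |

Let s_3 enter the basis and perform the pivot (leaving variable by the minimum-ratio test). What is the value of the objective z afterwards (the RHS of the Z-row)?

91/3

Ratio test on column s_3 — row 1: (70/3)/(8/15) = 175/4; row 2: entry -4/5 ≤ 0; row 3: 3/(1/5) = 15; row 4: entry -4/15 ≤ 0. Minimum is 15 at row 3 (q leaves); pivot element 1/5.
Pivot on row 3; the Z-row RHS becomes 88/3 − (-1/15)·15 = 91/3.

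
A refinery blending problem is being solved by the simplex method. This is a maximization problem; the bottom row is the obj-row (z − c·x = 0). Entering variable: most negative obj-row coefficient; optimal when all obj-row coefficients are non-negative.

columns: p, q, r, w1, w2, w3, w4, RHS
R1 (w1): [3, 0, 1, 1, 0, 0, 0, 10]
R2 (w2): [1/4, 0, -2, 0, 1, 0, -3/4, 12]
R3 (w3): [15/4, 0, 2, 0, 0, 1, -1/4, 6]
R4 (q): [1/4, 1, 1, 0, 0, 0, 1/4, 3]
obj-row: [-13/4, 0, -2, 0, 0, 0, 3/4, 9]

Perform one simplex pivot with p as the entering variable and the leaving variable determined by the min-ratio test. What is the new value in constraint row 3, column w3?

Ratio test on column p — row 1: 10/3 = 10/3; row 2: 12/(1/4) = 48; row 3: 6/(15/4) = 8/5; row 4: 3/(1/4) = 12. Minimum is 8/5 at row 3 (w3 leaves); pivot element 15/4.
Divide row 3 by 15/4; eliminate column p from the other rows.
In the new row 3, the w3 entry is the old entry divided by the pivot: 1/(15/4) = 4/15.

4/15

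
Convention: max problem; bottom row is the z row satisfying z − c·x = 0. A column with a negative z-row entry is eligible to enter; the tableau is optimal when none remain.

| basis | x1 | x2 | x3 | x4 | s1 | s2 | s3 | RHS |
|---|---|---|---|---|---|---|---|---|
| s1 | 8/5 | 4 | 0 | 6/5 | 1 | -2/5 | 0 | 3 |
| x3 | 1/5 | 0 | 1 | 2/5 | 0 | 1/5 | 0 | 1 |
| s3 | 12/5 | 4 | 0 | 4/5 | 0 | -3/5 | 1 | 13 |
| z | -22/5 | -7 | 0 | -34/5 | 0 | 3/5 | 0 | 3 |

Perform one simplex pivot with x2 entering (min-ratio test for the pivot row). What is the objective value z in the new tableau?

Ratio test on column x2 — row 1: 3/4 = 3/4; row 2: entry 0 ≤ 0; row 3: 13/4 = 13/4. Minimum is 3/4 at row 1 (s1 leaves); pivot element 4.
Pivot on row 1; the z-row RHS becomes 3 − (-7)·(3/4) = 33/4.

33/4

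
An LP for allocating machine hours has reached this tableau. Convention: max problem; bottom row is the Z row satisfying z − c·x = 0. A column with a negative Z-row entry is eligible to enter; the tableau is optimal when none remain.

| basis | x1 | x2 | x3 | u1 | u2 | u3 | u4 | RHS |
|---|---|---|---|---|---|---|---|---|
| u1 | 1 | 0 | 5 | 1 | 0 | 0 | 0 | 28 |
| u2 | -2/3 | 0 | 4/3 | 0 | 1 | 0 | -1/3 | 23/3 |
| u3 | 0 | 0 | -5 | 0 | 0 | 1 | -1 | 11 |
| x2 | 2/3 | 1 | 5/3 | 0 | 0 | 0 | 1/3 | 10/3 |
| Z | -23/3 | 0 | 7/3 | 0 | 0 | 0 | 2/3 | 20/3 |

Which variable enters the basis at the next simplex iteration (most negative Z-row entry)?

x1

Negative Z-row entries: x1: -23/3.
The most negative is -23/3 in column x1, so x1 enters.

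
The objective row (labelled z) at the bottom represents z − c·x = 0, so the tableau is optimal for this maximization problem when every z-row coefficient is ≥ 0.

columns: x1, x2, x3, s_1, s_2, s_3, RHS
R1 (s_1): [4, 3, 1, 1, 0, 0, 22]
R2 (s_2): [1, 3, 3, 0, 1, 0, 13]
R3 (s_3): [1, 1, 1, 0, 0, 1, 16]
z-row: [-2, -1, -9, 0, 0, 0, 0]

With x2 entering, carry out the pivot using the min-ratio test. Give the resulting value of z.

Ratio test on column x2 — row 1: 22/3 = 22/3; row 2: 13/3 = 13/3; row 3: 16/1 = 16. Minimum is 13/3 at row 2 (s_2 leaves); pivot element 3.
Pivot on row 2; the z-row RHS becomes 0 − (-1)·(13/3) = 13/3.

13/3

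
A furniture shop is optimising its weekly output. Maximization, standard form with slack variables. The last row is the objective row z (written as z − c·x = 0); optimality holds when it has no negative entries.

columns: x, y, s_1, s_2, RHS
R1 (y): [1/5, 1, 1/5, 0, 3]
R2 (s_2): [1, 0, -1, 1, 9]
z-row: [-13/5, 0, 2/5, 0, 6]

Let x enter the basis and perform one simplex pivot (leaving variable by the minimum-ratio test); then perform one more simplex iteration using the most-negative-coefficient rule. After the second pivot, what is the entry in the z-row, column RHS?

36

Ratio test on column x — row 1: 3/(1/5) = 15; row 2: 9/1 = 9. Minimum is 9 at row 2 (s_2 leaves); pivot element 1.
Divide row 2 by 1; eliminate column x from the other rows.
Second iteration: most negative z-row entry is -11/5 in column s_1, so s_1 enters.
Ratio test on column s_1 — row 1: (6/5)/(2/5) = 3; row 2: entry -1 ≤ 0. Minimum is 3 at row 1 (y leaves); pivot element 2/5.
Divide row 1 by 2/5; eliminate column s_1 from the other rows.
After both pivots, the entry at the z-row, column RHS is 36.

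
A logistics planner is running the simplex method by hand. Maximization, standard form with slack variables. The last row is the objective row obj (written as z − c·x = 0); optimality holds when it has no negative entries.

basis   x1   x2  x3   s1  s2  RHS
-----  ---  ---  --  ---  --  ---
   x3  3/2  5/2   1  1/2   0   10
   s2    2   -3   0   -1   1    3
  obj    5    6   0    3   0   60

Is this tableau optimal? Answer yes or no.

yes

Every obj-row coefficient is ≥ 0, so the tableau is optimal.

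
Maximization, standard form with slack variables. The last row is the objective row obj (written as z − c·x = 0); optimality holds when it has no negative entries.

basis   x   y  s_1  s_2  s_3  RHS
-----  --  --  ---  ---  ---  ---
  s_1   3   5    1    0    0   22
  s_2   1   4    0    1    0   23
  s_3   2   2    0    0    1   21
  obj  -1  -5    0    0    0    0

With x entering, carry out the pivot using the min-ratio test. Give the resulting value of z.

22/3

Ratio test on column x — row 1: 22/3 = 22/3; row 2: 23/1 = 23; row 3: 21/2 = 21/2. Minimum is 22/3 at row 1 (s_1 leaves); pivot element 3.
Pivot on row 1; the obj-row RHS becomes 0 − (-1)·(22/3) = 22/3.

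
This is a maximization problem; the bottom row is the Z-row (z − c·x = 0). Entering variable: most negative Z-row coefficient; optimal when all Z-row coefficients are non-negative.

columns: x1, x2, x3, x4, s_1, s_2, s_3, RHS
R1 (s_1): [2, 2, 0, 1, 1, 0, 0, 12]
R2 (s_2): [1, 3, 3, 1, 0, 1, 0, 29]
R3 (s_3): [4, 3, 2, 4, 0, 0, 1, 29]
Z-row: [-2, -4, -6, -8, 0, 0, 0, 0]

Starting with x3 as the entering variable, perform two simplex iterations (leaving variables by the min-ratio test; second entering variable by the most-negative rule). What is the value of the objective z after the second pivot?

377/5

Ratio test on column x3 — row 1: entry 0 ≤ 0; row 2: 29/3 = 29/3; row 3: 29/2 = 29/2. Minimum is 29/3 at row 2 (s_2 leaves); pivot element 3.
Pivot on row 2; the Z-row RHS becomes 0 − (-6)·(29/3) = 58.
Next entering variable (most negative Z-row entry -6): x4.
Ratio test on column x4 — row 1: 12/1 = 12; row 2: (29/3)/(1/3) = 29; row 3: (29/3)/(10/3) = 29/10. Minimum is 29/10 at row 3 (s_3 leaves); pivot element 10/3.
After the second pivot the Z-row RHS is 58 − (-6)·(29/10) = 377/5.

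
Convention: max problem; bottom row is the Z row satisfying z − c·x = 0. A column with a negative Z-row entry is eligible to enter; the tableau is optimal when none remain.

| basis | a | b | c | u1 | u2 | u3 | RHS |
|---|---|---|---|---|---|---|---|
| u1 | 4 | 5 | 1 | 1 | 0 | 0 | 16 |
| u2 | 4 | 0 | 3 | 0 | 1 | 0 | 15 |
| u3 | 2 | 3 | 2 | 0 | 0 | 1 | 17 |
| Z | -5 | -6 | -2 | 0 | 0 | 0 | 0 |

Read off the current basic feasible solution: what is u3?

17

u3 is basic (row 3); its value is the RHS of that row, 17.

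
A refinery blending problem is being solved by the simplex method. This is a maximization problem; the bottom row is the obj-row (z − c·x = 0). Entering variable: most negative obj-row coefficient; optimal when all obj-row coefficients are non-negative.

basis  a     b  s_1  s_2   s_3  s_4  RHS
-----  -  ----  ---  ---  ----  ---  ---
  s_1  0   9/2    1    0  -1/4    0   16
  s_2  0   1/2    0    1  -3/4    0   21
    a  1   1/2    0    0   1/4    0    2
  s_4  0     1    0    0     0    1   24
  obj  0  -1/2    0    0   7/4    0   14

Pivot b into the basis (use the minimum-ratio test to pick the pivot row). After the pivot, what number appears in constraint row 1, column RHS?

32/9

Ratio test on column b — row 1: 16/(9/2) = 32/9; row 2: 21/(1/2) = 42; row 3: 2/(1/2) = 4; row 4: 24/1 = 24. Minimum is 32/9 at row 1 (s_1 leaves); pivot element 9/2.
Divide row 1 by 9/2; eliminate column b from the other rows.
In the new row 1, the RHS entry is the old entry divided by the pivot: 16/(9/2) = 32/9.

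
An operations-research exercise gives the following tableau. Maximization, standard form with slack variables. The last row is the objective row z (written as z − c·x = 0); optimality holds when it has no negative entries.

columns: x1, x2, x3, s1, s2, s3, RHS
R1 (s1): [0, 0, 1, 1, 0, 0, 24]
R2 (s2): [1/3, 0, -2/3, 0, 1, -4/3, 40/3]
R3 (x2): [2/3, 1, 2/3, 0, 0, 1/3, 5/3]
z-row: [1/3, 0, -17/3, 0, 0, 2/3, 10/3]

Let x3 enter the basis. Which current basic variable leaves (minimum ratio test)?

Column x3 entries and ratios — s1: 24/1 = 24; s2: -2/3 ≤ 0, skip; x2: (5/3)/(2/3) = 5/2.
Smallest ratio is 5/2 in the row of x2, so x2 leaves.

x2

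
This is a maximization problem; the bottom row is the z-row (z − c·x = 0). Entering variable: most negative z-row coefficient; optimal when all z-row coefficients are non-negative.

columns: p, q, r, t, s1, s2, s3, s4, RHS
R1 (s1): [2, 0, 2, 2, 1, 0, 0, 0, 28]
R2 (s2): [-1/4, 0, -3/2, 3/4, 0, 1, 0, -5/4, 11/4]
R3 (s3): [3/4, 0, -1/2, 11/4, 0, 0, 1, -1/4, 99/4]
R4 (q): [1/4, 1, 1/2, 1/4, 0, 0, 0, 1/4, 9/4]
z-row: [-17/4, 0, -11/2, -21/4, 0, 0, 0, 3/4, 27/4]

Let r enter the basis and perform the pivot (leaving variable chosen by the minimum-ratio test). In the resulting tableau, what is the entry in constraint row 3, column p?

Ratio test on column r — row 1: 28/2 = 14; row 2: entry -3/2 ≤ 0; row 3: entry -1/2 ≤ 0; row 4: (9/4)/(1/2) = 9/2. Minimum is 9/2 at row 4 (q leaves); pivot element 1/2.
Divide row 4 by 1/2; eliminate column r from the other rows.
Row 3 update in column p: 3/4 − (-1/2)·(1/2) = 1.

1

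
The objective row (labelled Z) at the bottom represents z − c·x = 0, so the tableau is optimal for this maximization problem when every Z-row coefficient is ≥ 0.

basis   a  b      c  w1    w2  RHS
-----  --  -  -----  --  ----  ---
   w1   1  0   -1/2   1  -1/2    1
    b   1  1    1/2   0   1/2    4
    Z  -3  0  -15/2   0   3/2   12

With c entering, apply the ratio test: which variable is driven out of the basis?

Column c entries and ratios — w1: -1/2 ≤ 0, skip; b: 4/(1/2) = 8.
Smallest ratio is 8 in the row of b, so b leaves.

b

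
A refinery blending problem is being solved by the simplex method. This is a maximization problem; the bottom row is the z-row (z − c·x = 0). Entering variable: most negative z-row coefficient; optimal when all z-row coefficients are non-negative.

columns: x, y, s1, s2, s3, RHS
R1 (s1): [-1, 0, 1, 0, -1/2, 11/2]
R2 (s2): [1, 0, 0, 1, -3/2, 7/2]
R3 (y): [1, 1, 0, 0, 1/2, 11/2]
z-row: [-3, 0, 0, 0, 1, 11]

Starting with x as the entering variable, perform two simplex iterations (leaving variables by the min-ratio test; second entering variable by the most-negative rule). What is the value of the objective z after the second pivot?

25

Ratio test on column x — row 1: entry -1 ≤ 0; row 2: (7/2)/1 = 7/2; row 3: (11/2)/1 = 11/2. Minimum is 7/2 at row 2 (s2 leaves); pivot element 1.
Pivot on row 2; the z-row RHS becomes 11 − (-3)·(7/2) = 43/2.
Next entering variable (most negative z-row entry -7/2): s3.
Ratio test on column s3 — row 1: entry -2 ≤ 0; row 2: entry -3/2 ≤ 0; row 3: 2/2 = 1. Minimum is 1 at row 3 (y leaves); pivot element 2.
After the second pivot the z-row RHS is 43/2 − (-7/2)·1 = 25.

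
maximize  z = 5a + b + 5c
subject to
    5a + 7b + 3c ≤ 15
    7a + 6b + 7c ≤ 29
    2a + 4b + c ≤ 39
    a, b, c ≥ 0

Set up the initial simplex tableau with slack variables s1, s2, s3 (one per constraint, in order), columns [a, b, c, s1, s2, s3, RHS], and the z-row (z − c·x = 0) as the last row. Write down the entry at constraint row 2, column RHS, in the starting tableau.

The RHS of constraint 2 is b_2 = 29.

29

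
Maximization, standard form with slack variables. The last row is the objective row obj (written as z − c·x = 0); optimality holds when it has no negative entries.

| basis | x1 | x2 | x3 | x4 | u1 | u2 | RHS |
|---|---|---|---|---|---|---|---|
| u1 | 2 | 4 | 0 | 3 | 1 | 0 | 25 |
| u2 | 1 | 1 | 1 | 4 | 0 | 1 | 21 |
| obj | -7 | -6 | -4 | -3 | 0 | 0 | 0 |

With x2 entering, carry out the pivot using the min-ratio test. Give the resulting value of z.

Ratio test on column x2 — row 1: 25/4 = 25/4; row 2: 21/1 = 21. Minimum is 25/4 at row 1 (u1 leaves); pivot element 4.
Pivot on row 1; the obj-row RHS becomes 0 − (-6)·(25/4) = 75/2.

75/2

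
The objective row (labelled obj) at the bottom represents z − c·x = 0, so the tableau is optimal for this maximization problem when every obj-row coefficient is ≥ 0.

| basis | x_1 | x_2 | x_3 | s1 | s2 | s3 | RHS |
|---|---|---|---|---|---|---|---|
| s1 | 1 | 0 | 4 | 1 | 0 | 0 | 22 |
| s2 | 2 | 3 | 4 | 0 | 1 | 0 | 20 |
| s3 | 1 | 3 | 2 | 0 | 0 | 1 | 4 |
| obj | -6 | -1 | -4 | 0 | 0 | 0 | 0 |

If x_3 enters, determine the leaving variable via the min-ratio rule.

s3

Column x_3 entries and ratios — s1: 22/4 = 11/2; s2: 20/4 = 5; s3: 4/2 = 2.
Smallest ratio is 2 in the row of s3, so s3 leaves.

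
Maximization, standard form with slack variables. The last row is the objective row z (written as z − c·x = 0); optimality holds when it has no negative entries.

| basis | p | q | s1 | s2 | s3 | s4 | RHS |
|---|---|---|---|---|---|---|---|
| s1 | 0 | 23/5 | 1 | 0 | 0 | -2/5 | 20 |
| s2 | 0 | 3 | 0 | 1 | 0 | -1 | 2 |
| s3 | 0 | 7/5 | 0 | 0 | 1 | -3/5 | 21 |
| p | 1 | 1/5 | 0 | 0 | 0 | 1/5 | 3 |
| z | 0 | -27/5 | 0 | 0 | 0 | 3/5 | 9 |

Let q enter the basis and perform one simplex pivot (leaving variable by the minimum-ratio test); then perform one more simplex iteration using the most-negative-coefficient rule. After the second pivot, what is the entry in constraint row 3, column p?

Ratio test on column q — row 1: 20/(23/5) = 100/23; row 2: 2/3 = 2/3; row 3: 21/(7/5) = 15; row 4: 3/(1/5) = 15. Minimum is 2/3 at row 2 (s2 leaves); pivot element 3.
Divide row 2 by 3; eliminate column q from the other rows.
Second iteration: most negative z-row entry is -6/5 in column s4, so s4 enters.
Ratio test on column s4 — row 1: (254/15)/(17/15) = 254/17; row 2: entry -1/3 ≤ 0; row 3: entry -2/15 ≤ 0; row 4: (43/15)/(4/15) = 43/4. Minimum is 43/4 at row 4 (p leaves); pivot element 4/15.
Divide row 4 by 4/15; eliminate column s4 from the other rows.
After both pivots, the entry at constraint row 3, column p is 1/2.

1/2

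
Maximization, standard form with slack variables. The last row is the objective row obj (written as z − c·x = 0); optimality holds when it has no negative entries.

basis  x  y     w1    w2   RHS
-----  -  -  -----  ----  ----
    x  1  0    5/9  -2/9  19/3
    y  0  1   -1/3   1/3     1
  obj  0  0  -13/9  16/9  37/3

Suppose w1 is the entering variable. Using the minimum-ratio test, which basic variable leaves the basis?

Column w1 entries and ratios — x: (19/3)/(5/9) = 57/5; y: -1/3 ≤ 0, skip.
Smallest ratio is 57/5 in the row of x, so x leaves.

x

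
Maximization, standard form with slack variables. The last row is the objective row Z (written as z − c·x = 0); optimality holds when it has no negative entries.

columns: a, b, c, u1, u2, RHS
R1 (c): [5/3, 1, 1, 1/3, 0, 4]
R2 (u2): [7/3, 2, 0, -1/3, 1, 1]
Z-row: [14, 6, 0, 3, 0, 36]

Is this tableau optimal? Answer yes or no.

Every Z-row coefficient is ≥ 0, so the tableau is optimal.

yes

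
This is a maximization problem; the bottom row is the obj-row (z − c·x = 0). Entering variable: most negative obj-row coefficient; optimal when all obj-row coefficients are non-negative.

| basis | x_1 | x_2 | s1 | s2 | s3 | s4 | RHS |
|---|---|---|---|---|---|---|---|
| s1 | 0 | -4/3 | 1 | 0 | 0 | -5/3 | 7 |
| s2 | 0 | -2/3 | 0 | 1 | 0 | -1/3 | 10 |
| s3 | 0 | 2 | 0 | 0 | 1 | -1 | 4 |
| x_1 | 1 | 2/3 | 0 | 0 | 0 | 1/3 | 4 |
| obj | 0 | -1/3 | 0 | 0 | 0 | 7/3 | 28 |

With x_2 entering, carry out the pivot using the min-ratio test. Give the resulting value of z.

Ratio test on column x_2 — row 1: entry -4/3 ≤ 0; row 2: entry -2/3 ≤ 0; row 3: 4/2 = 2; row 4: 4/(2/3) = 6. Minimum is 2 at row 3 (s3 leaves); pivot element 2.
Pivot on row 3; the obj-row RHS becomes 28 − (-1/3)·2 = 86/3.

86/3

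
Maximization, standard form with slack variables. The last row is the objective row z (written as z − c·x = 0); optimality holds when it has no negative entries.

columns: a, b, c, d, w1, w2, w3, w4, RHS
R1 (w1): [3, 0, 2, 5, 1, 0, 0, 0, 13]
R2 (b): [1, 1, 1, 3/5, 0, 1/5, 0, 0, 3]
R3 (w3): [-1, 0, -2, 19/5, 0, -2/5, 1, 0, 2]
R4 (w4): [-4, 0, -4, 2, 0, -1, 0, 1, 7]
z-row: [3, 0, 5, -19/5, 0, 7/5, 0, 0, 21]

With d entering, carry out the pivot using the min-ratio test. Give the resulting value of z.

23

Ratio test on column d — row 1: 13/5 = 13/5; row 2: 3/(3/5) = 5; row 3: 2/(19/5) = 10/19; row 4: 7/2 = 7/2. Minimum is 10/19 at row 3 (w3 leaves); pivot element 19/5.
Pivot on row 3; the z-row RHS becomes 21 − (-19/5)·(10/19) = 23.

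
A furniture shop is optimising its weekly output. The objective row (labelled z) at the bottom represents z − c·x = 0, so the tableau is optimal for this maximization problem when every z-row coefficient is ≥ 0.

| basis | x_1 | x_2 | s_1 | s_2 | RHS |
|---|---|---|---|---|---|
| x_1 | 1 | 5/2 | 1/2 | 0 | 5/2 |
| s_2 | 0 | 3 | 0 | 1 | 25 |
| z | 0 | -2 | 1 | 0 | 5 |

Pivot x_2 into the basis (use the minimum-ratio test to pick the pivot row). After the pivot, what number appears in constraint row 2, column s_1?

-3/5

Ratio test on column x_2 — row 1: (5/2)/(5/2) = 1; row 2: 25/3 = 25/3. Minimum is 1 at row 1 (x_1 leaves); pivot element 5/2.
Divide row 1 by 5/2; eliminate column x_2 from the other rows.
Row 2 update in column s_1: 0 − 3·(1/5) = -3/5.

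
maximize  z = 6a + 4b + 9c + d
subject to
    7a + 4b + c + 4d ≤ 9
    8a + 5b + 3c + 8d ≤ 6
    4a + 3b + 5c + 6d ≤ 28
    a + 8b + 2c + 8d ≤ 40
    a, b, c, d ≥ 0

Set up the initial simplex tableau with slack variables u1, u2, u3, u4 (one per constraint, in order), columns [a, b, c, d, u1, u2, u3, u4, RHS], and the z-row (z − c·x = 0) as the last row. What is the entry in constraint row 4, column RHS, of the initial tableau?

40

The RHS of constraint 4 is b_4 = 40.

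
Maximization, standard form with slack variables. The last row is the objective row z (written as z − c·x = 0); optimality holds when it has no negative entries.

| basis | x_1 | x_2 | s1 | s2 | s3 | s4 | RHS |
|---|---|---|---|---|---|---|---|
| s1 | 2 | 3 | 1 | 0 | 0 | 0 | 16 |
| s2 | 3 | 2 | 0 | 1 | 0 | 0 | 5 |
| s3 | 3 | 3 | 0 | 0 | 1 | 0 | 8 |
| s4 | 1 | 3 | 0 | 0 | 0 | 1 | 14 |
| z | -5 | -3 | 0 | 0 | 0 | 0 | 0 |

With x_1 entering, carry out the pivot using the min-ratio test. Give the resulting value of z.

25/3

Ratio test on column x_1 — row 1: 16/2 = 8; row 2: 5/3 = 5/3; row 3: 8/3 = 8/3; row 4: 14/1 = 14. Minimum is 5/3 at row 2 (s2 leaves); pivot element 3.
Pivot on row 2; the z-row RHS becomes 0 − (-5)·(5/3) = 25/3.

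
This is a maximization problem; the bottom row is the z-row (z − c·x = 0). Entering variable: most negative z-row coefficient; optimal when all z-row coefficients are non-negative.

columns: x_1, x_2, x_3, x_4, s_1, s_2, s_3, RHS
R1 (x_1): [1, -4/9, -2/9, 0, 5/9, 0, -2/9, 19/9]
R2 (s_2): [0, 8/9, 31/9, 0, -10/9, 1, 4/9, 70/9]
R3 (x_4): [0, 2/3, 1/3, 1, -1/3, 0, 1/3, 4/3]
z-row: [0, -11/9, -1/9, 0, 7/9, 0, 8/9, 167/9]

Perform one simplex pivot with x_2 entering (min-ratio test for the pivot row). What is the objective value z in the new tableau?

21

Ratio test on column x_2 — row 1: entry -4/9 ≤ 0; row 2: (70/9)/(8/9) = 35/4; row 3: (4/3)/(2/3) = 2. Minimum is 2 at row 3 (x_4 leaves); pivot element 2/3.
Pivot on row 3; the z-row RHS becomes 167/9 − (-11/9)·2 = 21.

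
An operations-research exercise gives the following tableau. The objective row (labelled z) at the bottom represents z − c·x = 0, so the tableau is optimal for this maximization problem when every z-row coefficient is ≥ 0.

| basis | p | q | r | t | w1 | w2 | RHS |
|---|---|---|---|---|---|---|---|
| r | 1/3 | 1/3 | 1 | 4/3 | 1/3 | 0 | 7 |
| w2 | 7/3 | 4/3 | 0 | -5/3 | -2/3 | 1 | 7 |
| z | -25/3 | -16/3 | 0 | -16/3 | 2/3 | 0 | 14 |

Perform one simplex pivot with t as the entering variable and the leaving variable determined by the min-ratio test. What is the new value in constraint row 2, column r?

5/4

Ratio test on column t — row 1: 7/(4/3) = 21/4; row 2: entry -5/3 ≤ 0. Minimum is 21/4 at row 1 (r leaves); pivot element 4/3.
Divide row 1 by 4/3; eliminate column t from the other rows.
Row 2 update in column r: 0 − (-5/3)·(3/4) = 5/4.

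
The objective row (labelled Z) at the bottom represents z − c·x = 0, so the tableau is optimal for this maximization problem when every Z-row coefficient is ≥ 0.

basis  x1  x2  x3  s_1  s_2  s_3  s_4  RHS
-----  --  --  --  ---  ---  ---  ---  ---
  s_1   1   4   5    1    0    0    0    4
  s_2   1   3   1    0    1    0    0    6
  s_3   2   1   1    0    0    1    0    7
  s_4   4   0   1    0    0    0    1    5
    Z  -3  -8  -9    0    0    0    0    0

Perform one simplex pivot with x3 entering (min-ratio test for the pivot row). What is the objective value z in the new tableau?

Ratio test on column x3 — row 1: 4/5 = 4/5; row 2: 6/1 = 6; row 3: 7/1 = 7; row 4: 5/1 = 5. Minimum is 4/5 at row 1 (s_1 leaves); pivot element 5.
Pivot on row 1; the Z-row RHS becomes 0 − (-9)·(4/5) = 36/5.

36/5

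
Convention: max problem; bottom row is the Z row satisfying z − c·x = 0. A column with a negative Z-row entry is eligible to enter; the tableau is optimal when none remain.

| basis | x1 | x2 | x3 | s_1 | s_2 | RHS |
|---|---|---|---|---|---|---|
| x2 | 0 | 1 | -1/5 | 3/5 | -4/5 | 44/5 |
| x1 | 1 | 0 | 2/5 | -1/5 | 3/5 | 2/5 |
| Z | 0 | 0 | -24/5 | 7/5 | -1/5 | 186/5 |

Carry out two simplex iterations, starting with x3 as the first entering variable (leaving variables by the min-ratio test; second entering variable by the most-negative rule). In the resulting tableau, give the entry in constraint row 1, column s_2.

Ratio test on column x3 — row 1: entry -1/5 ≤ 0; row 2: (2/5)/(2/5) = 1. Minimum is 1 at row 2 (x1 leaves); pivot element 2/5.
Divide row 2 by 2/5; eliminate column x3 from the other rows.
Second iteration: most negative Z-row entry is -1 in column s_1, so s_1 enters.
Ratio test on column s_1 — row 1: 9/(1/2) = 18; row 2: entry -1/2 ≤ 0. Minimum is 18 at row 1 (x2 leaves); pivot element 1/2.
Divide row 1 by 1/2; eliminate column s_1 from the other rows.
After both pivots, the entry at constraint row 1, column s_2 is -1.

-1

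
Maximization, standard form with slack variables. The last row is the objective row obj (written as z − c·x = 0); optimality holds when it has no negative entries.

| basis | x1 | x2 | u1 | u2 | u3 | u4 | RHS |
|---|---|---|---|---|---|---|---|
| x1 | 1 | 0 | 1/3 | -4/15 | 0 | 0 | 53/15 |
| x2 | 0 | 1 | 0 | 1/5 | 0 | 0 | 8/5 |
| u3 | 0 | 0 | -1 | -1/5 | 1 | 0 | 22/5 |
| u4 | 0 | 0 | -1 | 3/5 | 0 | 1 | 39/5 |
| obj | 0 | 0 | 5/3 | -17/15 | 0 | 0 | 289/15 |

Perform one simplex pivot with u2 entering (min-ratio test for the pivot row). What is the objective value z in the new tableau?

85/3

Ratio test on column u2 — row 1: entry -4/15 ≤ 0; row 2: (8/5)/(1/5) = 8; row 3: entry -1/5 ≤ 0; row 4: (39/5)/(3/5) = 13. Minimum is 8 at row 2 (x2 leaves); pivot element 1/5.
Pivot on row 2; the obj-row RHS becomes 289/15 − (-17/15)·8 = 85/3.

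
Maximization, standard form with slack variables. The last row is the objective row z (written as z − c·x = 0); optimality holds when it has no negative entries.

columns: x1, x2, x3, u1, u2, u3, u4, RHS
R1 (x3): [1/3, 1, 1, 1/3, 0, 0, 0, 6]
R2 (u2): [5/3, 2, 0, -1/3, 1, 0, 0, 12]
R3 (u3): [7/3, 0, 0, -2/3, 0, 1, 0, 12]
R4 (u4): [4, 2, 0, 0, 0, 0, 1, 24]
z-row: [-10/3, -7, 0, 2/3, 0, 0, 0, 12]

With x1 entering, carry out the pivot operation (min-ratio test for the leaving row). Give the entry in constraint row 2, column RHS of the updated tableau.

Ratio test on column x1 — row 1: 6/(1/3) = 18; row 2: 12/(5/3) = 36/5; row 3: 12/(7/3) = 36/7; row 4: 24/4 = 6. Minimum is 36/7 at row 3 (u3 leaves); pivot element 7/3.
Divide row 3 by 7/3; eliminate column x1 from the other rows.
Row 2 update in column RHS: 12 − (5/3)·(36/7) = 24/7.

24/7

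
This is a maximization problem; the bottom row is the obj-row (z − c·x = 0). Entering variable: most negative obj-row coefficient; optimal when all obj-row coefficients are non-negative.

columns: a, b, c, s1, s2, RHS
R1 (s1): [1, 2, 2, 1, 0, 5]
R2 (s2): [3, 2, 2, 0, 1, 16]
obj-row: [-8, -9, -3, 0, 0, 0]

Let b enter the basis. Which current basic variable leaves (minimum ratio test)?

s1

Column b entries and ratios — s1: 5/2 = 5/2; s2: 16/2 = 8.
Smallest ratio is 5/2 in the row of s1, so s1 leaves.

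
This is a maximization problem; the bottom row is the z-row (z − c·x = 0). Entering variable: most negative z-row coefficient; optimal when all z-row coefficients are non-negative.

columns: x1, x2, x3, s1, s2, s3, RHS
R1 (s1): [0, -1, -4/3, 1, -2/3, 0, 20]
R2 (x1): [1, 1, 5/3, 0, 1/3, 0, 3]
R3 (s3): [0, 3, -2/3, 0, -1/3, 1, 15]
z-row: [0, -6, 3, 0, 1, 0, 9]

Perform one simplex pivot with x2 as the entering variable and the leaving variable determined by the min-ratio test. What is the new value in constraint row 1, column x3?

1/3

Ratio test on column x2 — row 1: entry -1 ≤ 0; row 2: 3/1 = 3; row 3: 15/3 = 5. Minimum is 3 at row 2 (x1 leaves); pivot element 1.
Divide row 2 by 1; eliminate column x2 from the other rows.
Row 1 update in column x3: -4/3 − (-1)·(5/3) = 1/3.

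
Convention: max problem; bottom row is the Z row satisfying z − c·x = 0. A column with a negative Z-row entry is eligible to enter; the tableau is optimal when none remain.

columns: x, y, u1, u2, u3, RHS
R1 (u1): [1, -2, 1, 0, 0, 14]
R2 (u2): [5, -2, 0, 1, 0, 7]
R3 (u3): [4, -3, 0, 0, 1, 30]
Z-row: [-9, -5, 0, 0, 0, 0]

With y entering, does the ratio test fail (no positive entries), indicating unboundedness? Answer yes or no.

Every constraint-row entry in column y is ≤ 0, so increasing y is unbounded.

yes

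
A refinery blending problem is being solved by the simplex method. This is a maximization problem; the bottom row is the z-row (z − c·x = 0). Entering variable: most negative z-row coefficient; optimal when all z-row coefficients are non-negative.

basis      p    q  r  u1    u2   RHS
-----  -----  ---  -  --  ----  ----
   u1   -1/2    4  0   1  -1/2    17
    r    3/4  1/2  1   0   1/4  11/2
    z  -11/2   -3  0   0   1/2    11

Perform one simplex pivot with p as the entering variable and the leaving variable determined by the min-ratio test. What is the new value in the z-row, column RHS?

154/3

Ratio test on column p — row 1: entry -1/2 ≤ 0; row 2: (11/2)/(3/4) = 22/3. Minimum is 22/3 at row 2 (r leaves); pivot element 3/4.
Divide row 2 by 3/4; eliminate column p from the other rows.
z-row update in column RHS: 11 − (-11/2)·(22/3) = 154/3.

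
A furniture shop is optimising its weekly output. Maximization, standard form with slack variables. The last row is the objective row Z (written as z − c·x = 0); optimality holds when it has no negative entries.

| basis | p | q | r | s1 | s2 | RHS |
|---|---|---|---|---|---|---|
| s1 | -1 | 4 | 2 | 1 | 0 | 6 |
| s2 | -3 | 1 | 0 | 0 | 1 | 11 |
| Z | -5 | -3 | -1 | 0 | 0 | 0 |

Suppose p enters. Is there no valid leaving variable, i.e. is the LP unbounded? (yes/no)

yes

Every constraint-row entry in column p is ≤ 0, so increasing p is unbounded.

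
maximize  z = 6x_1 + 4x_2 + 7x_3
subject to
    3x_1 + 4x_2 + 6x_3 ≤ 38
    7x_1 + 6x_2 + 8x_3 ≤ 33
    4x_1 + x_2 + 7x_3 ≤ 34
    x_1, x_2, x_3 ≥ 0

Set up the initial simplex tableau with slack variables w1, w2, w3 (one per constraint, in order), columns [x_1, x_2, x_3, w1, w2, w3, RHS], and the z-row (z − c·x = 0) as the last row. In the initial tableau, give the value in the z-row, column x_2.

The z-row carries the negated objective coefficients: the x_2 entry is -4.

-4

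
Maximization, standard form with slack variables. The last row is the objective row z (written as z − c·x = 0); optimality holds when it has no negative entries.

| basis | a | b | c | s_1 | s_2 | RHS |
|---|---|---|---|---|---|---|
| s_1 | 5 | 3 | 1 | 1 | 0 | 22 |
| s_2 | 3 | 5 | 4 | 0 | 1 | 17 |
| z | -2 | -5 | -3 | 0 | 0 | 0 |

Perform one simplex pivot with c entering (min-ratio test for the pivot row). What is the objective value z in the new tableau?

51/4

Ratio test on column c — row 1: 22/1 = 22; row 2: 17/4 = 17/4. Minimum is 17/4 at row 2 (s_2 leaves); pivot element 4.
Pivot on row 2; the z-row RHS becomes 0 − (-3)·(17/4) = 51/4.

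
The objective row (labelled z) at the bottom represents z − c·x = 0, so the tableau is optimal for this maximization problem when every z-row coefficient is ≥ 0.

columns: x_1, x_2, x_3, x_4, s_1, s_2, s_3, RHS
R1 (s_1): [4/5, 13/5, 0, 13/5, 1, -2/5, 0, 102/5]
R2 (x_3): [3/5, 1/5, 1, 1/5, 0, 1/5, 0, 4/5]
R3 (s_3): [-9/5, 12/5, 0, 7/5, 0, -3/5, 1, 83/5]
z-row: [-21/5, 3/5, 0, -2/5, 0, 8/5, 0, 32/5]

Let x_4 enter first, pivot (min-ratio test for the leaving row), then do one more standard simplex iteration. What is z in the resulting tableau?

12

Ratio test on column x_4 — row 1: (102/5)/(13/5) = 102/13; row 2: (4/5)/(1/5) = 4; row 3: (83/5)/(7/5) = 83/7. Minimum is 4 at row 2 (x_3 leaves); pivot element 1/5.
Pivot on row 2; the z-row RHS becomes 32/5 − (-2/5)·4 = 8.
Next entering variable (most negative z-row entry -3): x_1.
Ratio test on column x_1 — row 1: entry -7 ≤ 0; row 2: 4/3 = 4/3; row 3: entry -6 ≤ 0. Minimum is 4/3 at row 2 (x_4 leaves); pivot element 3.
After the second pivot the z-row RHS is 8 − (-3)·(4/3) = 12.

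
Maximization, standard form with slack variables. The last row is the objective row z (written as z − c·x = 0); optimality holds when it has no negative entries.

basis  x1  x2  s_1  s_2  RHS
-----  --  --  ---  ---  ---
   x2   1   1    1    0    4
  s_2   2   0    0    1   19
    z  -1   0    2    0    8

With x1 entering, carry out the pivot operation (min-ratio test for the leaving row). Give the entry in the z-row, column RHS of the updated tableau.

Ratio test on column x1 — row 1: 4/1 = 4; row 2: 19/2 = 19/2. Minimum is 4 at row 1 (x2 leaves); pivot element 1.
Divide row 1 by 1; eliminate column x1 from the other rows.
z-row update in column RHS: 8 − (-1)·4 = 12.

12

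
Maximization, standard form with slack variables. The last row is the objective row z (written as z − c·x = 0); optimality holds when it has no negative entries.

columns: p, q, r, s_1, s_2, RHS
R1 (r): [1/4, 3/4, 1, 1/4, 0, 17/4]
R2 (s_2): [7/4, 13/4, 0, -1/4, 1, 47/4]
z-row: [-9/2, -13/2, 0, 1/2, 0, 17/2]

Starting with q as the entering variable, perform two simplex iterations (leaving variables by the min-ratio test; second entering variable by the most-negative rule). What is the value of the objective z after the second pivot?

271/7

Ratio test on column q — row 1: (17/4)/(3/4) = 17/3; row 2: (47/4)/(13/4) = 47/13. Minimum is 47/13 at row 2 (s_2 leaves); pivot element 13/4.
Pivot on row 2; the z-row RHS becomes 17/2 − (-13/2)·(47/13) = 32.
Next entering variable (most negative z-row entry -1): p.
Ratio test on column p — row 1: entry -2/13 ≤ 0; row 2: (47/13)/(7/13) = 47/7. Minimum is 47/7 at row 2 (q leaves); pivot element 7/13.
After the second pivot the z-row RHS is 32 − (-1)·(47/7) = 271/7.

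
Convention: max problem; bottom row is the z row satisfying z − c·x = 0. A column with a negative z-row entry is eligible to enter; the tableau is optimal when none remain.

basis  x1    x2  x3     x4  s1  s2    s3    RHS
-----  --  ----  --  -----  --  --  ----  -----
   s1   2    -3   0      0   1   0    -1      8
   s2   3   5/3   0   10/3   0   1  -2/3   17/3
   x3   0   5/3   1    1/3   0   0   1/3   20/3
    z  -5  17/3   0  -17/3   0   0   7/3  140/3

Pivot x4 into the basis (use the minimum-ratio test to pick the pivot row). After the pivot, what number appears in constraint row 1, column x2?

-3

Ratio test on column x4 — row 1: entry 0 ≤ 0; row 2: (17/3)/(10/3) = 17/10; row 3: (20/3)/(1/3) = 20. Minimum is 17/10 at row 2 (s2 leaves); pivot element 10/3.
Divide row 2 by 10/3; eliminate column x4 from the other rows.
Row 1 update in column x2: -3 − 0·(1/2) = -3.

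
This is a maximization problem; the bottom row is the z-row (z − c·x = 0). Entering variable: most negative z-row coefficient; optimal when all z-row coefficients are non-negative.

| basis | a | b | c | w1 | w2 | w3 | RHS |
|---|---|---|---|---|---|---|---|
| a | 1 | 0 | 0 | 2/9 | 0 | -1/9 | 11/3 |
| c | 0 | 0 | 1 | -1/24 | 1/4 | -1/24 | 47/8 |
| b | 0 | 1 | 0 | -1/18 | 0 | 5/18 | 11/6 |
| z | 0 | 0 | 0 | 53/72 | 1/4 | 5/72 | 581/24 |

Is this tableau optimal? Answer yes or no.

yes

Every z-row coefficient is ≥ 0, so the tableau is optimal.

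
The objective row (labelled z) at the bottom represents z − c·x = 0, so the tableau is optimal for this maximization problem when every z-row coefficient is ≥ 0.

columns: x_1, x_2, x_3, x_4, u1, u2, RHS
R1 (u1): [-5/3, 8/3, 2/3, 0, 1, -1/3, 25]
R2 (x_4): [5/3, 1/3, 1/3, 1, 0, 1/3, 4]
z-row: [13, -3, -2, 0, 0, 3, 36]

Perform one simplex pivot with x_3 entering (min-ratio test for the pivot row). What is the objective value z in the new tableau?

60

Ratio test on column x_3 — row 1: 25/(2/3) = 75/2; row 2: 4/(1/3) = 12. Minimum is 12 at row 2 (x_4 leaves); pivot element 1/3.
Pivot on row 2; the z-row RHS becomes 36 − (-2)·12 = 60.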